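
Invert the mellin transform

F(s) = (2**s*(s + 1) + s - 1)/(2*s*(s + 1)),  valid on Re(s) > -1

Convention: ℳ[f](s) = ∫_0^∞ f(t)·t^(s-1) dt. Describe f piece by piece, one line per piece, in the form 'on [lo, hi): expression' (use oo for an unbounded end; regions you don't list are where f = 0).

on [0, 1): t
on [1, 2): 1/2

integrate the 2 segments split at 1, then add the results
over [0, 1), the kernel integral of t enters the sum
the [1, 2) slice contributes ∫ 1/2·t^(s-1) dt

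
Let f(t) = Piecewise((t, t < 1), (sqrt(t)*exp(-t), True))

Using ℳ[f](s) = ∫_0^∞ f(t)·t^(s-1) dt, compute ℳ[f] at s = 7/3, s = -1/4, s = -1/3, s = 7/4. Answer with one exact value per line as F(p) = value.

invert the shared t-power to get sqrt(t) on [0, 1); exp(-t) on [1, ∞)
treat the 2 regions marked off by 1 separately and sum
∫ over [0, 1) of t·t^(s-1) joins the sum
between 1 and ∞ the integrand is sqrt(t)*exp(-t)·t^(s-1)

F(7/3) = 3/10 + uppergamma(17/6, 1)
F(-1/4) = uppergamma(1/4, 1) + 4/3
F(-1/3) = uppergamma(1/6, 1) + 3/2
F(7/4) = 4/11 + uppergamma(9/4, 1)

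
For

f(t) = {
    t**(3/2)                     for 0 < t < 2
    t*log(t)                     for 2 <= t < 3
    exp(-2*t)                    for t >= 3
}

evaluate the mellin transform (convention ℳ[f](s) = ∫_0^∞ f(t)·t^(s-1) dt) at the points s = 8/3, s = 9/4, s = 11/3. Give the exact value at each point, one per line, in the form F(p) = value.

along the cuts 2, 3, ℳ[f](s) splits into 3 integrals
segment 0 to 2 holds t**(3/2); add its integral
piece [2, 3): integrate t*log(t) against the kernel
piece [3, ∞): integrate exp(-2*t) against the kernel

F(8/3) = -243*3**(2/3)/121 - 24*2**(2/3)*log(2)/11 + 2**(1/3)*uppergamma(8/3, 6)/8 + 72*2**(2/3)/121 + 96*2**(1/6)/25 + 81*3**(2/3)*log(3)/11
F(9/4) = -432*3**(1/4)/169 - 32*2**(1/4)*log(2)/13 + 2**(3/4)*uppergamma(9/4, 6)/8 + 128*2**(1/4)/169 + 32*2**(3/4)/15 + 108*3**(1/4)*log(3)/13
F(11/3) = -729*3**(2/3)/196 - 24*2**(2/3)*log(2)/7 + 2**(1/3)*uppergamma(11/3, 6)/16 + 36*2**(2/3)/49 + 192*2**(1/6)/31 + 243*3**(2/3)*log(3)/14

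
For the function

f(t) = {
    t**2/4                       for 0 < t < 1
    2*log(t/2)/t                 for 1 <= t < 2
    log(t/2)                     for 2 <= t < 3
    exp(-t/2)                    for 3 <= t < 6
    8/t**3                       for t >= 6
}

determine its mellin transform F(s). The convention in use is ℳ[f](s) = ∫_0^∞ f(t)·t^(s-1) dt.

(108*2**s*s**2*(s - 3)*(s + 2)*(s**2 - 2*s + 1)*uppergamma(s, 3/2) - 108*2**s*s**2*(s - 3)*(s + 2)*(s**2 - 2*s + 1)*uppergamma(s, 3) - 108*2**s*s**2*(s - 3)*(s + 2) + 108*2**s*(s - 3)*(s + 2)*(s**2 - 2*s + 1) - 108*3**s*s*(s - 3)*(s + 2)*(s**2 - 2*s + 1)*log(2) + 108*3**s*s*(s - 3)*(s + 2)*(s**2 - 2*s + 1)*log(3) - 108*3**s*(s - 3)*(s + 2)*(s**2 - 2*s + 1) - 4*6**s*s**2*(s + 2)*(s**2 - 2*s + 1) + 216*s**3*(s - 3)*(s + 2)*log(2) - 216*s**2*(s - 3)*(s + 2)*log(2) + 216*s**2*(s - 3)*(s + 2) + 27*s**2*(s - 3)*(s**2 - 2*s + 1))/(108*s**2*(s - 3)*(s + 2)*(s**2 - 2*s + 1))
  -2 < Re(s) < 3

the common scale on t comes off first: t**2 on [0, 1/2); log(t)/t on [1/2, 1); log(t) on [1, 3/2); …
the 5 pieces separated at 1, 2, 3, 6 each add one integral
piece [0, 1): integrate t**2/4 against the kernel
segment [1, 2) carries 2*log(t/2)/t; integrate it
[2, 3) adds the kernel integral of log(t/2)
on [3, 6): add ∫ exp(-t/2)·t^(s-1) dt
between 6 and ∞ the integrand is 8/t**3·t^(s-1)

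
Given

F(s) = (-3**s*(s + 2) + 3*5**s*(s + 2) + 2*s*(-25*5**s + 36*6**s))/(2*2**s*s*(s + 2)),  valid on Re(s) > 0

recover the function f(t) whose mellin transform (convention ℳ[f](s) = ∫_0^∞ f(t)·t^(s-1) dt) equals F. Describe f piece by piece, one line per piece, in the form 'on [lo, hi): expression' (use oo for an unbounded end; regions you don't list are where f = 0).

on [0, 3/2): 1
on [3/2, 5/2): 3/2
on [5/2, 3): 4*t**2

summing 3 kernel integrals split by 3/2, 5/2 yields ℳ[f](s)
segment 0 to 3/2 holds 1; add its integral
∫ 3/2·t^(s-1) over [3/2, 5/2)
for t in [5/2, 3): the term is ∫ 4*t**2·t^(s-1)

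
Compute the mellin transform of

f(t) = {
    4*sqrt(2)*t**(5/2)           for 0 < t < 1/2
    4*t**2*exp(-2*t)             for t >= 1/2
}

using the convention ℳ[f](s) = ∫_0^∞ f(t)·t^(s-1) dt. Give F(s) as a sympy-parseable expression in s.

((2*s + 5)*uppergamma(s + 2, 1) + 2)/(2**s*(2*s + 5))
  Re(s) > -5/2

the common scale on t comes off first: t**(5/2) on [0, 1); t**2*exp(-t) on [1, ∞)
the shared t-power comes off first: sqrt(t) on [0, 1); exp(-t) on [1, ∞)
decompose at 1/2; ℳ[f](s) sums the 2 pieces' integrals
piece [0, 1/2): integrate 4*sqrt(2)*t**(5/2) against the kernel
over [1/2, ∞), the kernel integral of 4*t**2*exp(-2*t) enters the sum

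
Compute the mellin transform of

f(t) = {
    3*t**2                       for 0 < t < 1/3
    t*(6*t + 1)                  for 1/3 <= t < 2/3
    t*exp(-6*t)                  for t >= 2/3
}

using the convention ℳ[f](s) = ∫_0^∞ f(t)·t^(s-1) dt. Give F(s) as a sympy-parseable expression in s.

invert the shared t-power to get 3*t on [0, 1/3); 6*t + 1 on [1/3, 2/3); exp(-6*t) on [2/3, ∞)
reversing the common scale on t: t on [0, 1); 2*t + 1 on [1, 2); exp(-2*t) on [2, ∞)
cuts at 1/3, 2/3: linearity sums the 3 kernel integrals
on [0, 1/3) integrate f = 3*t**2 against the kernel
over [1/3, 2/3), the kernel integral of t*(6*t + 1) enters the sum
for t in [2/3, ∞): the term is ∫ t*exp(-6*t)·t^(s-1)

2**s*(20*2**(2*s)*(s + 1) + 4*2**(2*s) - 4*2**s*(s + 1) - 2*2**s + (s + 1)*(s + 2)*uppergamma(s + 1, 4))/(6*12**s*(s + 1)*(s + 2))
  Re(s) > -2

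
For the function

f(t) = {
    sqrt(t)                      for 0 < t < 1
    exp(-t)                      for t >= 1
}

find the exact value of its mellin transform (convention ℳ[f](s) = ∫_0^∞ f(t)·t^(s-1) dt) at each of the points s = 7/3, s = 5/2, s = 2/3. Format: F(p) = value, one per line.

F(7/3) = 6/17 + uppergamma(7/3, 1)
F(5/2) = (E*(9*sqrt(pi)*erfc(1) + 4) + 30)*exp(-1)/12
F(2/3) = uppergamma(2/3, 1) + 6/7

cuts at 1: linearity sums the 2 kernel integrals
segment [0, 1) carries sqrt(t); integrate it
on [1, ∞): add ∫ exp(-t)·t^(s-1) dt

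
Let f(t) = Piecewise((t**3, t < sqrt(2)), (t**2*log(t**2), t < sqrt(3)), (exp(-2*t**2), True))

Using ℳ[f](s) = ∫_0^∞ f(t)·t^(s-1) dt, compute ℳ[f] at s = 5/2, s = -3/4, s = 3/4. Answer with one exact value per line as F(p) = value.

F(5/2) = -8*3**(1/4)/9 + 2**(3/4)*uppergamma(5/4, 6)/8 + 32*2**(1/4)/81 + 8*2**(3/4)/11 + log(3**(2*3**(1/4))/2**(8*2**(1/4)/9))
F(-3/4) = -32*3**(5/8)/25 - 4*2**(5/8)*log(2)/5 + 2**(3/8)*uppergamma(-3/8, 6)/2 + 8*2**(1/8)/9 + 4*3**(5/8)*log(3)/5 + 32*2**(5/8)/25
F(3/4) = -96*3**(3/8)/121 - 8*2**(3/8)*log(2)/11 + 2**(5/8)*uppergamma(3/8, 6)/4 + 64*2**(3/8)/121 + 8*2**(7/8)/15 + 12*3**(3/8)*log(3)/11

the power substitution comes off first: t**(3/2) on [0, 2); t*log(t) on [2, 3); exp(-2*t) on [3, ∞)
integrate the 3 segments split at sqrt(2), sqrt(3), then add the results
segment [0, sqrt(2)) carries t**3; integrate it
over [sqrt(2), sqrt(3)), the kernel integral of t**2*log(t**2) enters the sum
on [sqrt(3), ∞): add ∫ exp(-2*t**2)·t^(s-1) dt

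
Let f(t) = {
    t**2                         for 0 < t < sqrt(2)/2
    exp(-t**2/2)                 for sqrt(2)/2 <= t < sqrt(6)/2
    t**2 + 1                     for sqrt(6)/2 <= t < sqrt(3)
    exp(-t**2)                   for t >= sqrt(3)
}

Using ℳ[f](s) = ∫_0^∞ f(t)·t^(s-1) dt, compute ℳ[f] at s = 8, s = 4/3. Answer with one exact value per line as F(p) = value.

reversing the power substitution: t on [0, 1/2); exp(-t/2) on [1/2, 3/2); t + 1 on [3/2, 3); …
split f at sqrt(2)/2, sqrt(6)/2, sqrt(3): ℳ[f](s) collects 4 kernel integrals
for t in [0, sqrt(2)/2): the term is ∫ t**2·t^(s-1)
between sqrt(2)/2 and sqrt(6)/2 the integrand is exp(-t**2/2)·t^(s-1)
piece [sqrt(6)/2, sqrt(3)): integrate (t**2 + 1) against the kernel
∫ exp(-t**2)·t^(s-1) over [sqrt(3), ∞)

F(8) = -807*exp(-3/4)/8 + 39*exp(-3) + 21143/640 + 493*exp(-1/4)/8
F(4/3) = 2**(1/3)*(-24*3**(2/3) - 20*2**(1/3)*uppergamma(2/3, 3/4) + 10*2**(2/3)*uppergamma(2/3, 3) + 3 + 20*2**(1/3)*uppergamma(2/3, 1/4) + 33*6**(2/3))/40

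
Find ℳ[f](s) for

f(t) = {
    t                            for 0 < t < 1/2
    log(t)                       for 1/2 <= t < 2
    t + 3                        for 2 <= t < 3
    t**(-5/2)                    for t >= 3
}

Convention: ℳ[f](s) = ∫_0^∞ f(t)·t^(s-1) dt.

linearity at 1/2, 2, 3 turns ℳ[f](s) into 4 summed integrals
for t in [0, 1/2): the term is ∫ t·t^(s-1)
∫ log(t)·t^(s-1) over [1/2, 2)
on [2, 3) integrate f = (t + 3) against the kernel
for t in [3, ∞): the term is ∫ t**(-5/2)·t^(s-1)

(-270*2**(2*s)*s**2*(2*s - 5) + 54*2**(2*s)*s*(s + 1)*(2*s - 5)*log(2) - 162*2**(2*s)*s*(2*s - 5) - 54*2**(2*s)*(s + 1)*(2*s - 5) - 4*sqrt(3)*6**s*s**2*(s + 1) + 324*6**s*s**2*(2*s - 5) + 162*6**s*s*(2*s - 5) + 27*s**2*(2*s - 5) + 54*s*(s + 1)*(2*s - 5)*log(2) + (2*s - 5)*(54*s + 54))/(54*2**s*s**2*(s + 1)*(2*s - 5))
  -1 < Re(s) < 5/2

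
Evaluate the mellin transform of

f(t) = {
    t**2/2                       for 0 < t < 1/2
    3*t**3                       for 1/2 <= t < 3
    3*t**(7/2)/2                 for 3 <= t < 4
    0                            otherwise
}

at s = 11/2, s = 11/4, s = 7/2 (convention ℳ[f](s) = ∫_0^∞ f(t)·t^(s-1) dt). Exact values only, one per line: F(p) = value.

summing 3 kernel integrals split by 1/2, 3 yields ℳ[f](s)
on [0, 1/2): add ∫ t**2/2·t^(s-1) dt
for t in [1/2, 3): the term is ∫ 3*t**3·t^(s-1)
piece [3, 4): integrate 3*t**(7/2)/2 against the kernel

F(11/2) = -7*sqrt(2)/16320 + 39366*sqrt(3)/17 + 242461/6
F(11/4) = -4374*3**(1/4)/25 - 17*2**(1/4)/3496 + 2916*3**(3/4)/23 + 24576*sqrt(2)/25
F(7/2) = -5*sqrt(2)/2288 + 4374*sqrt(3)/13 + 42591/14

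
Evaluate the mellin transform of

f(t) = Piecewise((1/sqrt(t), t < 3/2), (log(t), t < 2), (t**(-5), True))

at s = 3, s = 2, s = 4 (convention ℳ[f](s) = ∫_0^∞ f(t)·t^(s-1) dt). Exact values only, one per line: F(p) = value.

the shared t-power comes off first: sqrt(t) on [0, 3/2); t*log(t) on [3/2, 2); t**(-4) on [2, ∞)
integrate the 3 segments split at 3/2, 2, then add the results
∫ 1/sqrt(t)·t^(s-1) over [0, 3/2)
over [3/2, 2), the kernel integral of log(t) enters the sum
over [2, ∞), the kernel integral of t**(-5) enters the sum

F(3) = -9*log(3)/8 - 7/18 + 9*sqrt(6)/20 + 91*log(2)/24
F(2) = -9*log(3)/8 - 19/48 + sqrt(6)/2 + 25*log(2)/8
F(4) = -81*log(3)/64 - 47/256 + 27*sqrt(6)/56 + 337*log(2)/64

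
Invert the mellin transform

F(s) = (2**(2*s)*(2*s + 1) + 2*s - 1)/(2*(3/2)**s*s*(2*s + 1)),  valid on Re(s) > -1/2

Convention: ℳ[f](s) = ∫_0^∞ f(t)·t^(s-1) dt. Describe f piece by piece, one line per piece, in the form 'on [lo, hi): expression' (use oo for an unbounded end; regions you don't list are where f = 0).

the common scale on t comes off first: sqrt(t) on [0, 1); 1/2 on [1, 4)
undo the power substitution: t on [0, 1); 1/2 on [1, 2)
split f at 2/3: ℳ[f](s) collects 2 kernel integrals
on [0, 2/3): add ∫ sqrt(6)*sqrt(t)/2·t^(s-1) dt
segment 2/3 to 8/3 holds 1/2; add its integral

on [0, 2/3): sqrt(6)*sqrt(t)/2
on [2/3, 8/3): 1/2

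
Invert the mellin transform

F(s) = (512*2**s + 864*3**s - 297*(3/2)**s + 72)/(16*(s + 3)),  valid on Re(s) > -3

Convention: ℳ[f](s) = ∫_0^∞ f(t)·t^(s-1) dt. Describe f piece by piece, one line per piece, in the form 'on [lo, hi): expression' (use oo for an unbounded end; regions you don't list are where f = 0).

on [0, 1): 5*t**3
on [1, 3/2): t**3/2
on [3/2, 2): 6*t**3
on [2, 3): 2*t**3

treat the 4 regions marked off by 1, 3/2, 2 separately and sum
∫ over [0, 1) of 5*t**3·t^(s-1) joins the sum
piece [1, 3/2): integrate t**3/2 against the kernel
the [3/2, 2) slice contributes ∫ 6*t**3·t^(s-1) dt
the [2, 3) slice contributes ∫ 2*t**3·t^(s-1) dt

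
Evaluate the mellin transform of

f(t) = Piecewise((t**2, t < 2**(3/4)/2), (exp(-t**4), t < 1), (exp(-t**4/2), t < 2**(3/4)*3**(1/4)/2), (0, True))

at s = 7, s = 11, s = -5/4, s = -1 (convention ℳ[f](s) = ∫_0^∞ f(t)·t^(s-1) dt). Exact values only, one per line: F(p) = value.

F(7) = -2**(3/4)*uppergamma(7/4, 3/4)/2 - uppergamma(7/4, 1)/4 + 2**(3/4)/72 + uppergamma(7/4, 1/2)/4 + 2**(3/4)*uppergamma(7/4, 1/2)/2
F(11) = -2**(3/4)*uppergamma(11/4, 3/4) - uppergamma(11/4, 1)/4 + 2**(3/4)/208 + uppergamma(11/4, 1/2)/4 + 2**(3/4)*uppergamma(11/4, 1/2)
F(-5/4) = -2**(11/16)*uppergamma(-5/16, 3/4)/8 - uppergamma(-5/16, 1)/4 + 2**(11/16)*uppergamma(-5/16, 1/2)/8 + uppergamma(-5/16, 1/2)/4 + 2*2**(13/16)/3
F(-1) = -2**(3/4)*uppergamma(-1/4, 3/4)/8 - uppergamma(-1/4, 1)/4 + 2**(3/4)*uppergamma(-1/4, 1/2)/8 + uppergamma(-1/4, 1/2)/4 + 2**(3/4)/2

back out the power substitution: t on [0, sqrt(2)/2); exp(-t**2) on [sqrt(2)/2, 1); exp(-t**2/2) on [1, sqrt(6)/2)
strip the power substitution: sqrt(t) on [0, 1/2); exp(-t) on [1/2, 1); exp(-t/2) on [1, 3/2)
slice at 2**(3/4)/2, 1, transform all 3 pieces, and sum them
piece [0, 2**(3/4)/2): integrate t**2 against the kernel
∫ exp(-t**4)·t^(s-1) over [2**(3/4)/2, 1)
the [1, 2**(3/4)*3**(1/4)/2) slice contributes ∫ exp(-t**4/2)·t^(s-1) dt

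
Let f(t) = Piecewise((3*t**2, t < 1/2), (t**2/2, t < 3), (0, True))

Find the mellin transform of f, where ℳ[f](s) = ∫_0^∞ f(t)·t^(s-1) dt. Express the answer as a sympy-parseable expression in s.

(36*6**s + 5)/(8*2**s*(s + 2))
  Re(s) > -2

integrate the 2 segments split at 1/2, then add the results
the [0, 1/2) slice contributes ∫ 3*t**2·t^(s-1) dt
over [1/2, 3), the kernel integral of t**2/2 enters the sum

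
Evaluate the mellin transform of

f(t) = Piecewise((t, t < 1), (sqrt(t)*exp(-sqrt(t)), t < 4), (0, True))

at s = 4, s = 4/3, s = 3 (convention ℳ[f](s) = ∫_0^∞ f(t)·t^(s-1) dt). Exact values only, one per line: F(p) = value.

invert the power substitution to get t**2 on [0, 1); t*exp(-t) on [1, 2)
invert the shared t-power to get t on [0, 1); exp(-t) on [1, 2)
integrate the 2 segments split at 1, then add the results
piece [0, 1): integrate t against the kernel
piece [1, 4): integrate sqrt(t)*exp(-sqrt(t)) against the kernel

F(4) = -595712*exp(-2) + 1/5 + 219202*exp(-1)
F(4/3) = -2*uppergamma(11/3, 2) + 3/7 + 2*uppergamma(11/3, 1)
F(3) = -10592*exp(-2) + 1/4 + 3914*exp(-1)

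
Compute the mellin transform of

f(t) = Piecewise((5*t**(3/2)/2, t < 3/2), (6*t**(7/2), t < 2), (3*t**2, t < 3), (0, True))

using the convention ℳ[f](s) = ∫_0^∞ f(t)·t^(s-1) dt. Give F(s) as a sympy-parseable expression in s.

treat the 3 regions marked off by 3/2, 2 separately and sum
[0, 3/2) adds the kernel integral of 5*t**(3/2)/2
over [3/2, 2), the kernel integral of 6*t**(7/2) enters the sum
over [2, 3), the kernel integral of 3*t**2 enters the sum

(-3*2**(s + 2)*(2*s + 3)*(2*s + 7) + 12*2**(s + 7/2)*(s + 2)*(2*s + 3) + 3*3**(s + 2)*(2*s + 3)*(2*s + 7) + 5*(3/2)**(s + 3/2)*(s + 2)*(2*s + 7) - 12*(3/2)**(s + 7/2)*(s + 2)*(2*s + 3))/((s + 2)*(2*s + 3)*(2*s + 7))
  Re(s) > -3/2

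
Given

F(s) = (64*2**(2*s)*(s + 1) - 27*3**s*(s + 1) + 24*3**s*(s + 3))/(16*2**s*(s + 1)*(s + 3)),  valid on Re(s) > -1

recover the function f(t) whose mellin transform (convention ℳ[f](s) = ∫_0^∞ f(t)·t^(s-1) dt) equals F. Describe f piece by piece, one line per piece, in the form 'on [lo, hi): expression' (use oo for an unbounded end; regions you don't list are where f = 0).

on [0, 3/2): t
on [3/2, 2): t**3/2

summing 2 kernel integrals split by 3/2 yields ℳ[f](s)
the [0, 3/2) slice contributes ∫ t·t^(s-1) dt
the [3/2, 2) slice contributes ∫ t**3/2·t^(s-1) dt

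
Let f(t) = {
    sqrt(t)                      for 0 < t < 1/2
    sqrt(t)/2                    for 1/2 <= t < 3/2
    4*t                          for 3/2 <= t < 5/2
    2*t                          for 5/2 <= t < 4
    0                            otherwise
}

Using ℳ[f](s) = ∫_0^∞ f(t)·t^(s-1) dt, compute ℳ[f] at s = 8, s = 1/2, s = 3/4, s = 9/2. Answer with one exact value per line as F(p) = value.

cuts at 1/2, 3/2, 5/2: linearity sums the 4 kernel integrals
∫ sqrt(t)·t^(s-1) over [0, 1/2)
∫ sqrt(t)/2·t^(s-1) over [1/2, 3/2)
piece [3/2, 5/2): integrate 4*t against the kernel
∫ over [5/2, 4) of 2*t·t^(s-1) joins the sum

F(8) = sqrt(2)/8704 + 6561*sqrt(6)/8704 + 136131487/2304
F(1/2) = -2*sqrt(6) + 5*sqrt(10)/3 + 35/3
F(3/4) = -12*2**(1/4)*3**(3/4)/7 + 2**(3/4)/10 + 3*2**(3/4)*3**(1/4)/10 + 10*2**(1/4)*5**(3/4)/7 + 64*sqrt(2)/7
F(9/2) = -243*sqrt(6)/88 + 3125*sqrt(10)/176 + 656031/880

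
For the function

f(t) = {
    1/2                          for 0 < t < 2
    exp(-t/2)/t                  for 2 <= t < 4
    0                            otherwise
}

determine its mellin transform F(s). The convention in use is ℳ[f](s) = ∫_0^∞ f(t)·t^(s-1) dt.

2**(s - 1)*(s*uppergamma(s - 1, 1) - s*uppergamma(s - 1, 2) + 1)/s
  Re(s) > 0

undo the shared t-power: t/2 on [0, 2); exp(-t/2) on [2, 4)
remove the common scale on t first: t on [0, 1); exp(-t) on [1, 2)
decompose at 2; ℳ[f](s) sums the 2 pieces' integrals
on [0, 2) integrate f = 1/2 against the kernel
for t in [2, 4): the term is ∫ exp(-t/2)/t·t^(s-1)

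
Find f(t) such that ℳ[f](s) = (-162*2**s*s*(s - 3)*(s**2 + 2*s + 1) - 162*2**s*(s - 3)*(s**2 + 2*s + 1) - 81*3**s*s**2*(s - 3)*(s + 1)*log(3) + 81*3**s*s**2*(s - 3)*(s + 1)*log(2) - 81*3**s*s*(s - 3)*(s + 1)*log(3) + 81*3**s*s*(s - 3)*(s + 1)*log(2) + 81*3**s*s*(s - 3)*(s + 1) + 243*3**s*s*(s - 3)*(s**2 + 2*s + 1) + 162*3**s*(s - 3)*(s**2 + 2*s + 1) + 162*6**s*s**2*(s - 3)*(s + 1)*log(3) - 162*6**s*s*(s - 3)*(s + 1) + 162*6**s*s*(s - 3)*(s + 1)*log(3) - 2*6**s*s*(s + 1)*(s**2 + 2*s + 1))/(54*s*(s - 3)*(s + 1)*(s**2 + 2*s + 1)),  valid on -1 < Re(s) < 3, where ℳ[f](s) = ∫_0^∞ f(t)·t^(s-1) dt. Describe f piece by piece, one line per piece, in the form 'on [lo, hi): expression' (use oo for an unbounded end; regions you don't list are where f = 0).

invert the common scale on t to get t on [0, 1); t + 3 on [1, 3/2); t*log(t) on [3/2, 3); …
summing 4 kernel integrals split by 2, 3, 6 yields ℳ[f](s)
∫ over [0, 2) of t/2·t^(s-1) joins the sum
for t in [2, 3): the term is ∫ (t/2 + 3)·t^(s-1)
on [3, 6): add ∫ t*log(t/2)/2·t^(s-1) dt
segment [6, ∞) carries 8/t**3; integrate it

on [0, 2): t/2
on [2, 3): t/2 + 3
on [3, 6): t*log(t/2)/2
on [6, oo): 8/t**3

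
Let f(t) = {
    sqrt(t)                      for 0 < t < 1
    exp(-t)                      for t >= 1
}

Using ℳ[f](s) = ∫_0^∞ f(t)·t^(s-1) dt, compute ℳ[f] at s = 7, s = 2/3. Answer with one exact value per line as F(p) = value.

F(7) = 2/15 + 1957*exp(-1)
F(2/3) = uppergamma(2/3, 1) + 6/7

slice at 1, transform all 2 pieces, and sum them
[0, 1) adds the kernel integral of sqrt(t)
between 1 and ∞ the integrand is exp(-t)·t^(s-1)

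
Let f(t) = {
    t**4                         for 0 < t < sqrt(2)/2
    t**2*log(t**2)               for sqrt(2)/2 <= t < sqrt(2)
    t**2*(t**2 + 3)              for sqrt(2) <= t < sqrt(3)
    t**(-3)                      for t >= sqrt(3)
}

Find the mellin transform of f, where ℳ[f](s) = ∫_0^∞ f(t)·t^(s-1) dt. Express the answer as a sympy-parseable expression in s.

the power substitution comes off first: t**2 on [0, 1/2); t*log(t) on [1/2, 2); t*(t + 3) on [2, 3); …
strip the shared t-power: t**3 on [0, 1/2); t**2*log(t) on [1/2, 2); t**2*(t + 3) on [2, 3); …
invert the shared t-power to get t on [0, 1/2); log(t) on [1/2, 2); t + 3 on [2, 3); …
decompose at sqrt(2)/2, sqrt(2), sqrt(3); ℳ[f](s) sums the 4 pieces' integrals
segment 0 to sqrt(2)/2 holds t**4; add its integral
on [sqrt(2)/2, sqrt(2)): add ∫ t**2*log(t**2)·t^(s-1) dt
for t in [sqrt(2), sqrt(3)): the term is ∫ t**2*(t**2 + 3)·t^(s-1)
over [sqrt(3), ∞), the kernel integral of t**(-3) enters the sum

(360*2**s*(3 - s)*(s + 2)**2 + 72*2**s*(s - 3)*(s + 2)*(s + 4)*log(2) - 432*2**s*(s - 3)*(s + 2) - 144*2**s*(s - 3)*(s + 4) + 648*6**(s/2)*(s - 3)*(s + 2)**2 + 648*6**(s/2)*(s - 3)*(s + 2) - 4*sqrt(3)*6**(s/2)*(s + 2)**2*(s + 4) + 9*(s - 3)*(s + 2)**2 + 18*(s - 3)*(s + 2)*(s + 4)*log(2) + 36*(s - 3)*(s + 4))/(36*2**(s/2)*(s - 3)*(s + 2)**2*(s + 4))
  -4 < Re(s) < 3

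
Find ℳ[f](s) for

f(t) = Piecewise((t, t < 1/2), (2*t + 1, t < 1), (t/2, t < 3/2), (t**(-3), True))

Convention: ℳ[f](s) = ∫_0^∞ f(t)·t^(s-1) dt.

integrate the 4 segments split at 1/2, 1, 3/2, then add the results
[0, 1/2) adds the kernel integral of t
segment [1/2, 1) carries (2*t + 1); integrate it
segment [1, 3/2) carries t/2; integrate it
∫ over [3/2, ∞) of t**(-3)·t^(s-1) joins the sum

(270*2**s*s**2 - 702*2**s*s - 324*2**s + 49*3**s*s**2 - 275*3**s*s - 162*s**2 + 378*s + 324)/(108*2**s*s*(s**2 - 2*s - 3))
  -1 < Re(s) < 3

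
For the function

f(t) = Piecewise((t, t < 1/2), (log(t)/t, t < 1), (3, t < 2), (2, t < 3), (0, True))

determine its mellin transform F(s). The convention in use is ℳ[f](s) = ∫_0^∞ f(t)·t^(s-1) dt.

split f at 1/2, 1, 2: ℳ[f](s) collects 4 kernel integrals
∫ over [0, 1/2) of t·t^(s-1) joins the sum
the [1/2, 1) slice contributes ∫ log(t)/t·t^(s-1) dt
∫ over [1, 2) of 3·t^(s-1) joins the sum
segment [2, 3) carries 2; integrate it

(2*2**(2*s)*(s + 1)*(s**2 - 2*s + 1) - 2*2**s*s*(s + 1) - 6*2**s*(s + 1)*(s**2 - 2*s + 1) + 4*6**s*(s + 1)*(s**2 - 2*s + 1) + 4*s**2*(s + 1)*log(2) - 4*s*(s + 1)*log(2) + 4*s*(s + 1) + s*(s**2 - 2*s + 1))/(2*2**s*s*(s + 1)*(s**2 - 2*s + 1))
  Re(s) > -1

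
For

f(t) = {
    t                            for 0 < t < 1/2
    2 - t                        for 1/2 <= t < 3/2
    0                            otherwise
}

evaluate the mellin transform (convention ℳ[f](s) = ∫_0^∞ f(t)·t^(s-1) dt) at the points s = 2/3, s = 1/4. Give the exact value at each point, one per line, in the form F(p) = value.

decompose at 1/2; ℳ[f](s) sums the 2 pieces' integrals
piece [0, 1/2): integrate t against the kernel
between 1/2 and 3/2 the integrand is (2 - t)·t^(s-1)

F(2/3) = 3*2**(1/3)*(-8 + 7*3**(2/3))/20
F(1/4) = 2**(3/4)*(-18 + 17*3**(1/4))/5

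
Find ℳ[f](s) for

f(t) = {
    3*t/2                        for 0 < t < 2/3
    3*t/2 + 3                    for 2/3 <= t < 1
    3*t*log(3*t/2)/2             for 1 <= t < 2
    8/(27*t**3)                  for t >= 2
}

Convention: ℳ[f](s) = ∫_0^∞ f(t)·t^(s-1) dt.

(-162*2**s*s*(s - 3)*(s**2 + 2*s + 1) - 162*2**s*(s - 3)*(s**2 + 2*s + 1) - 81*3**s*s**2*(s - 3)*(s + 1)*log(3) + 81*3**s*s**2*(s - 3)*(s + 1)*log(2) - 81*3**s*s*(s - 3)*(s + 1)*log(3) + 81*3**s*s*(s - 3)*(s + 1)*log(2) + 81*3**s*s*(s - 3)*(s + 1) + 243*3**s*s*(s - 3)*(s**2 + 2*s + 1) + 162*3**s*(s - 3)*(s**2 + 2*s + 1) + 162*6**s*s**2*(s - 3)*(s + 1)*log(3) - 162*6**s*s*(s - 3)*(s + 1) + 162*6**s*s*(s - 3)*(s + 1)*log(3) - 2*6**s*s*(s + 1)*(s**2 + 2*s + 1))/(54*3**s*s*(s - 3)*(s + 1)*(s**2 + 2*s + 1))
  -1 < Re(s) < 3

the common scale on t comes off first: 3*t/4 on [0, 4/3); 3*t/4 + 3 on [4/3, 2); 3*t*log(3*t/4)/4 on [2, 4); …
back out the common scale on t: t/2 on [0, 2); t/2 + 3 on [2, 3); t*log(t/2)/2 on [3, 6); …
remove the common scale on t first: t on [0, 1); t + 3 on [1, 3/2); t*log(t) on [3/2, 3); …
summing 4 kernel integrals split by 2/3, 1, 2 yields ℳ[f](s)
on [0, 2/3): add ∫ 3*t/2·t^(s-1) dt
[2/3, 1) adds the kernel integral of (3*t/2 + 3)
the [1, 2) slice contributes ∫ 3*t*log(3*t/2)/2·t^(s-1) dt
over [2, ∞), the kernel integral of 8/(27*t**3) enters the sum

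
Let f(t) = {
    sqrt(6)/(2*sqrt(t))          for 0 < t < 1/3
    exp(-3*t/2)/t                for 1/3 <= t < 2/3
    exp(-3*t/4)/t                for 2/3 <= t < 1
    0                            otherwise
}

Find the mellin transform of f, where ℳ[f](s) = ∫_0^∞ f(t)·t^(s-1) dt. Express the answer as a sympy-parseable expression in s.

the shared t-power comes off first: sqrt(6)*sqrt(t)/2 on [0, 1/3); exp(-3*t/2) on [1/3, 2/3); exp(-3*t/4) on [2/3, 1)
invert the common scale on t to get sqrt(t) on [0, 1/2); exp(-t) on [1/2, 1); exp(-t/2) on [1, 3/2)
along the cuts 1/3, 2/3, ℳ[f](s) splits into 3 integrals
∫ sqrt(6)/(2*sqrt(t))·t^(s-1) over [0, 1/3)
the [1/3, 2/3) slice contributes ∫ exp(-3*t/2)/t·t^(s-1) dt
between 2/3 and 1 the integrand is exp(-3*t/4)/t·t^(s-1)

3**(1 - s)*(2**(2*s)*(2*s - 1)*uppergamma(s - 1, 1/2) - 2**(2*s)*(2*s - 1)*uppergamma(s - 1, 3/4) + 2**(s + 1)*(2*s - 1)*uppergamma(s - 1, 1/2) - 2**(s + 1)*(2*s - 1)*uppergamma(s - 1, 1) + 4*sqrt(2))/(4*(2*s - 1))
  Re(s) > 1/2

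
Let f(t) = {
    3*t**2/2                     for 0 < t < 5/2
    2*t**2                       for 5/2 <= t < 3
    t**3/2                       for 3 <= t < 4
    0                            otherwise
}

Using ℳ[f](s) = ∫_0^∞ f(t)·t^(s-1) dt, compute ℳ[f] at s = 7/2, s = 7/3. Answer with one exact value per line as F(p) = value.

slice at 5/2, 3, transform all 3 pieces, and sum them
∫ over [0, 5/2) of 3*t**2/2·t^(s-1) joins the sum
∫ over [5/2, 3) of 2*t**2·t^(s-1) joins the sum
piece [3, 4): integrate t**3/2 against the kernel

F(7/2) = -3125*sqrt(10)/704 + 4617*sqrt(3)/143 + 8192/13
F(7/3) = -1875*2**(2/3)*5**(1/3)/832 + 6075*3**(1/3)/416 + 96*2**(2/3)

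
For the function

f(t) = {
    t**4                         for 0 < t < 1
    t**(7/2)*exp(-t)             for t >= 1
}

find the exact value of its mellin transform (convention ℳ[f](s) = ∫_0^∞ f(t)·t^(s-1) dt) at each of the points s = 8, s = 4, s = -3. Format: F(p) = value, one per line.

F(8) = (E*(512 + 41247931725*sqrt(pi)*erfc(1)) + 167473075614)*exp(-1)/6144
F(4) = (E*(16 + 135135*sqrt(pi)*erfc(1)) + 548650)*exp(-1)/128
F(-3) = sqrt(pi)*erfc(1) + 1

back out the shared t-power: t**3 on [0, 1); t**(5/2)*exp(-t) on [1, ∞)
strip the shared t-power: t on [0, 1); sqrt(t)*exp(-t) on [1, ∞)
strip the shared t-power: sqrt(t) on [0, 1); exp(-t) on [1, ∞)
along the cuts 1, ℳ[f](s) splits into 2 integrals
∫ over [0, 1) of t**4·t^(s-1) joins the sum
on [1, ∞) integrate f = t**(7/2)*exp(-t) against the kernel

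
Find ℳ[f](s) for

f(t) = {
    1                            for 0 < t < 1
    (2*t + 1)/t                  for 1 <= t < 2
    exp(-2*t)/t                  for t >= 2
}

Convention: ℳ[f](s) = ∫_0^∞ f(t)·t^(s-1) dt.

(4*2**s*(1 - s) - 2*2**s + 5*4**s*(s - 1) + 4**s + 4*s*(s - 1)*uppergamma(s - 1, 4))/(2*2**s*s*(s - 1))
  Re(s) > 0

strip the shared t-power: t on [0, 1); 2*t + 1 on [1, 2); exp(-2*t) on [2, ∞)
integrate the 3 segments split at 1, 2, then add the results
piece [0, 1): integrate 1 against the kernel
on [1, 2): add ∫ (2*t + 1)/t·t^(s-1) dt
∫ exp(-2*t)/t·t^(s-1) over [2, ∞)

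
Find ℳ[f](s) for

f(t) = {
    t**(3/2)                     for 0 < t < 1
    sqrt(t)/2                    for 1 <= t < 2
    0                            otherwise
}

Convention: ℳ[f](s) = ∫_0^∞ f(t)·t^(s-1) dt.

undo the shared t-power: t on [0, 1); 1/2 on [1, 2)
decompose at 1; ℳ[f](s) sums the 2 pieces' integrals
on [0, 1) integrate f = t**(3/2) against the kernel
over [1, 2), the kernel integral of sqrt(t)/2 enters the sum

(2**(s + 1/2)*(2*s + 3) + 2*s - 1)/((2*s + 1)*(2*s + 3))
  Re(s) > -3/2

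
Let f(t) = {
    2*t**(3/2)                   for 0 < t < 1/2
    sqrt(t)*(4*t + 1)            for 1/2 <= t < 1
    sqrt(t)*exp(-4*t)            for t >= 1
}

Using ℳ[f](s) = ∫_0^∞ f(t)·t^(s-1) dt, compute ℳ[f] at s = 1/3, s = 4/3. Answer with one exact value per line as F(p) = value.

strip the shared t-power: 2*t on [0, 1/2); 4*t + 1 on [1/2, 1); exp(-4*t) on [1, ∞)
back out the common scale on t: t on [0, 1); 2*t + 1 on [1, 2); exp(-2*t) on [2, ∞)
decompose at 1/2, 1; ℳ[f](s) sums the 3 pieces' integrals
[0, 1/2) adds the kernel integral of 2*t**(3/2)
∫ over [1/2, 1) of sqrt(t)*(4*t + 1)·t^(s-1) joins the sum
piece [1, ∞): integrate sqrt(t)*exp(-4*t) against the kernel

F(1/3) = -48*2**(1/6)/55 + 2**(1/3)*uppergamma(5/6, 4)/4 + 186/55
F(4/3) = -42*2**(1/6)/187 + 2**(1/3)*uppergamma(11/6, 4)/16 + 366/187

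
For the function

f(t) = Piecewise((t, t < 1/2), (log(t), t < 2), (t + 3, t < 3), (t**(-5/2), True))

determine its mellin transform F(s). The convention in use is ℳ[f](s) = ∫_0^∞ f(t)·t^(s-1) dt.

(-270*2**(2*s)*s**2*(2*s - 5) + 54*2**(2*s)*s*(s + 1)*(2*s - 5)*log(2) - 162*2**(2*s)*s*(2*s - 5) - 54*2**(2*s)*(s + 1)*(2*s - 5) - 4*sqrt(3)*6**s*s**2*(s + 1) + 324*6**s*s**2*(2*s - 5) + 162*6**s*s*(2*s - 5) + 27*s**2*(2*s - 5) + 54*s*(s + 1)*(2*s - 5)*log(2) + (2*s - 5)*(54*s + 54))/(54*2**s*s**2*(s + 1)*(2*s - 5))
  -1 < Re(s) < 5/2

linearity at 1/2, 2, 3 turns ℳ[f](s) into 4 summed integrals
∫ t·t^(s-1) over [0, 1/2)
piece [1/2, 2): integrate log(t) against the kernel
on [2, 3): add ∫ (t + 3)·t^(s-1) dt
on [3, ∞) integrate f = t**(-5/2) against the kernel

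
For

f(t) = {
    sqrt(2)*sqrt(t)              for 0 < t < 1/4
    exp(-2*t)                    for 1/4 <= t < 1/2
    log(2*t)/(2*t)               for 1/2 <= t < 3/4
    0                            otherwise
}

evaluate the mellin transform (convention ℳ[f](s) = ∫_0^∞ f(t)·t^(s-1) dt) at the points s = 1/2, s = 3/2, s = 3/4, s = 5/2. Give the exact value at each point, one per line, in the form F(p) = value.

undo the common scale on t: sqrt(t) on [0, 1/2); exp(-t) on [1/2, 1); log(t)/t on [1, 3/2)
f breaks at 1/4, 1/2 into 3 integrals to sum
the [0, 1/4) slice contributes ∫ sqrt(2)*sqrt(t)·t^(s-1) dt
on [1/4, 1/2) integrate f = exp(-2*t) against the kernel
on [1/2, 3/4) integrate f = log(2*t)/(2*t) against the kernel

F(1/2) = -4*sqrt(3)/3 - 2*sqrt(3)*log(3)/3 - sqrt(2)*sqrt(pi)*erfc(1)/2 + sqrt(2)*sqrt(pi)*erfc(sqrt(2)/2)/2 + 2*sqrt(3)*log(2)/3 + 9*sqrt(2)/4
F(3/2) = -sqrt(3) - sqrt(2)*exp(-1)/4 - sqrt(2)*sqrt(pi)*erfc(1)/8 + sqrt(2)*sqrt(pi)*erfc(sqrt(2)/2)/8 + exp(-1/2)/4 + log(3**(16*sqrt(3))/2**(16*sqrt(3)))/32 + 33*sqrt(2)/32
F(3/4) = sqrt(2)*(-160*3**(3/4) + log(2**(40*3**(3/4))/3**(40*3**(3/4))) - 15*2**(3/4)*uppergamma(3/4, 1) + 6*sqrt(2) + 15*2**(3/4)*uppergamma(3/4, 1/2) + 240*2**(3/4))/60
F(5/2) = -5*sqrt(2)*exp(-1)/16 - sqrt(3)/12 - 3*sqrt(2)*sqrt(pi)*erfc(1)/32 + 3*sqrt(2)*sqrt(pi)*erfc(sqrt(2)/2)/32 + 35*sqrt(2)/576 + log(3**(72*sqrt(3))/2**(72*sqrt(3)))/576 + exp(-1/2)/4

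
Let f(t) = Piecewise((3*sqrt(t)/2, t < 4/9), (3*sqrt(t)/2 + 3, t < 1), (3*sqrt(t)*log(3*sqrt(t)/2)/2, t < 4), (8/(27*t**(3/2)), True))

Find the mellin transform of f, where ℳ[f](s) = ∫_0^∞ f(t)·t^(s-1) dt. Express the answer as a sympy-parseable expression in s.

back out the power substitution: 3*t/2 on [0, 2/3); 3*t/2 + 3 on [2/3, 1); 3*t*log(3*t/2)/2 on [1, 2); …
invert the common scale on t to get t on [0, 1); t + 3 on [1, 3/2); t*log(t) on [3/2, 3); …
split f at 4/9, 1, 4: ℳ[f](s) collects 4 kernel integrals
between 0 and 4/9 the integrand is 3*sqrt(t)/2·t^(s-1)
on [4/9, 1): add ∫ (3*sqrt(t)/2 + 3)·t^(s-1) dt
on [1, 4) integrate f = 3*sqrt(t)*log(3*sqrt(t)/2)/2 against the kernel
between 4 and ∞ the integrand is 8/(27*t**(3/2))·t^(s-1)

(-324*2**(2*s)*s*(2*s - 3)*(4*s**2 + 4*s + 1) - 162*2**(2*s)*(2*s - 3)*(4*s**2 + 4*s + 1) - 324*3**(2*s)*s**2*(2*s - 3)*(2*s + 1)*log(3) + 324*3**(2*s)*s**2*(2*s - 3)*(2*s + 1)*log(2) - 162*3**(2*s)*s*(2*s - 3)*(2*s + 1)*log(3) + 162*3**(2*s)*s*(2*s - 3)*(2*s + 1)*log(2) + 162*3**(2*s)*s*(2*s - 3)*(2*s + 1) + 486*3**(2*s)*s*(2*s - 3)*(4*s**2 + 4*s + 1) + 162*3**(2*s)*(2*s - 3)*(4*s**2 + 4*s + 1) + 648*6**(2*s)*s**2*(2*s - 3)*(2*s + 1)*log(3) - 324*6**(2*s)*s*(2*s - 3)*(2*s + 1) + 324*6**(2*s)*s*(2*s - 3)*(2*s + 1)*log(3) - 4*6**(2*s)*s*(2*s + 1)*(4*s**2 + 4*s + 1))/(54*3**(2*s)*s*(2*s - 3)*(2*s + 1)*(4*s**2 + 4*s + 1))
  -1/2 < Re(s) < 3/2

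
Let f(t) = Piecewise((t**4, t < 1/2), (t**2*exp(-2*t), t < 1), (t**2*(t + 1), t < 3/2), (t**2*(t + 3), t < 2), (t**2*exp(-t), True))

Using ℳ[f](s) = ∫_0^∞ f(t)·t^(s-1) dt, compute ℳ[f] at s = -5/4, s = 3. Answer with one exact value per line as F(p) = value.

reversing the shared t-power: t**2 on [0, 1/2); exp(-2*t) on [1/2, 1); t + 1 on [1, 3/2); …
cuts at 1/2, 1, 3/2, 2: linearity sums the 5 kernel integrals
segment 0 to 1/2 holds t**4; add its integral
between 1/2 and 1 the integrand is t**2*exp(-2*t)·t^(s-1)
∫ over [1, 3/2) of t**2*(t + 1)·t^(s-1) joins the sum
on [3/2, 2) integrate f = t**2*(t + 3) against the kernel
over [2, ∞), the kernel integral of t**2*exp(-t) enters the sum

F(-5/4) = 2**(1/4)*(-616*3**(3/4) - 440*2**(3/4) - 231*uppergamma(3/4, 2) + 21 + 231*2**(3/4)*uppergamma(3/4, 2) + 231*uppergamma(3/4, 1) + 2376*sqrt(2))/462
F(3) = (9100*E + 729120 + 118557*exp(2))*exp(-2)/4480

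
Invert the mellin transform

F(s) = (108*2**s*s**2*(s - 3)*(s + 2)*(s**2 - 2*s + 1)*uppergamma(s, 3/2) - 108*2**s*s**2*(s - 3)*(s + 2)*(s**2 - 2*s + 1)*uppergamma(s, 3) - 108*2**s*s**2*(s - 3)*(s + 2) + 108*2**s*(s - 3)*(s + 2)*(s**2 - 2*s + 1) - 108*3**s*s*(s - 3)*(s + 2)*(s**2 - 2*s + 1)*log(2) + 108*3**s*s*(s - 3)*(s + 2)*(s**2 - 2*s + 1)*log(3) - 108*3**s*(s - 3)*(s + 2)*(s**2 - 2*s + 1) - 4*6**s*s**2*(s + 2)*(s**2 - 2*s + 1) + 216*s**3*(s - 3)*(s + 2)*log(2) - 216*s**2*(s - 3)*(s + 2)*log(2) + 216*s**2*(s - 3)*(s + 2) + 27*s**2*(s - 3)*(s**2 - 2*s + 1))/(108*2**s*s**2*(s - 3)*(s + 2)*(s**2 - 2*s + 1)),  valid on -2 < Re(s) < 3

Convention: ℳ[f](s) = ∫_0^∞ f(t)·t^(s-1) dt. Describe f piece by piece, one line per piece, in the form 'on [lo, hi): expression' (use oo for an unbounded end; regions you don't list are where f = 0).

on [0, 1/2): t**2
on [1/2, 1): log(t)/t
on [1, 3/2): log(t)
on [3/2, 3): exp(-t)
on [3, oo): t**(-3)

along the cuts 1/2, 1, 3/2, 3, ℳ[f](s) splits into 5 integrals
on [0, 1/2): add ∫ t**2·t^(s-1) dt
between 1/2 and 1 the integrand is log(t)/t·t^(s-1)
segment 1 to 3/2 holds log(t); add its integral
for t in [3/2, 3): the term is ∫ exp(-t)·t^(s-1)
between 3 and ∞ the integrand is t**(-3)·t^(s-1)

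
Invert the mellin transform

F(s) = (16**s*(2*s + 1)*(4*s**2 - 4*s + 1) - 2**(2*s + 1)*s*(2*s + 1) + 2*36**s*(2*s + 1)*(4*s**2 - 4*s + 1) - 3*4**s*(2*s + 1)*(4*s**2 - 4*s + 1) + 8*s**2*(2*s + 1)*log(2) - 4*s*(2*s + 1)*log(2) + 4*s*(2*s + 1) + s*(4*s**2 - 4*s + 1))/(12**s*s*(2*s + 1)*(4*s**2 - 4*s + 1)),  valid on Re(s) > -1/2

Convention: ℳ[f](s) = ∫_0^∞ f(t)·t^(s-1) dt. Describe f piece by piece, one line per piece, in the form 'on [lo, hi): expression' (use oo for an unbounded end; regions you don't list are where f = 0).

on [0, 1/12): sqrt(3)*sqrt(t)
on [1/12, 1/3): sqrt(3)*log(sqrt(3)*sqrt(t))/(3*sqrt(t))
on [1/3, 4/3): 3
on [4/3, 3): 2

undo the common scale on t: sqrt(6)*sqrt(t)/2 on [0, 1/6); sqrt(6)*log(sqrt(6)*sqrt(t)/2)/(3*sqrt(t)) on [1/6, 2/3); 3 on [2/3, 8/3); …
back out the common scale on t: sqrt(t) on [0, 1/4); log(sqrt(t))/sqrt(t) on [1/4, 1); 3 on [1, 4); …
reversing the power substitution: t on [0, 1/2); log(t)/t on [1/2, 1); 3 on [1, 2); …
the 4 pieces separated at 1/12, 1/3, 4/3 each add one integral
segment 0 to 1/12 holds sqrt(3)*sqrt(t); add its integral
segment 1/12 to 1/3 holds sqrt(3)*log(sqrt(3)*sqrt(t))/(3*sqrt(t)); add its integral
∫ over [1/3, 4/3) of 3·t^(s-1) joins the sum
over [4/3, 3), the kernel integral of 2 enters the sum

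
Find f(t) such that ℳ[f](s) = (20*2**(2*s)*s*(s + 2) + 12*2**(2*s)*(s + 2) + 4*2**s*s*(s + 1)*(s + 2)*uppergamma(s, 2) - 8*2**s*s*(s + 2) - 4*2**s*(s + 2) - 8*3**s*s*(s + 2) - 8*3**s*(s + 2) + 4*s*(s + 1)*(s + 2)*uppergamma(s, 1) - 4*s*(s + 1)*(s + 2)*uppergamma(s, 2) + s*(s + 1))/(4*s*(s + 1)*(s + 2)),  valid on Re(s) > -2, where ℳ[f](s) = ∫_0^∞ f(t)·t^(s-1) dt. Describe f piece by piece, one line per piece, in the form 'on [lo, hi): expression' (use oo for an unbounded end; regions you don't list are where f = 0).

on [0, 1): t**2/4
on [1, 2): exp(-t)
on [2, 3): t/2 + 1
on [3, 4): t/2 + 3
on [4, oo): exp(-t/2)

back out the common scale on t: t**2 on [0, 1/2); exp(-2*t) on [1/2, 1); t + 1 on [1, 3/2); …
linearity at 1, 2, 3, 4 turns ℳ[f](s) into 5 summed integrals
over [0, 1), the kernel integral of t**2/4 enters the sum
between 1 and 2 the integrand is exp(-t)·t^(s-1)
for t in [2, 3): the term is ∫ (t/2 + 1)·t^(s-1)
for t in [3, 4): the term is ∫ (t/2 + 3)·t^(s-1)
on [4, ∞) integrate f = exp(-t/2) against the kernel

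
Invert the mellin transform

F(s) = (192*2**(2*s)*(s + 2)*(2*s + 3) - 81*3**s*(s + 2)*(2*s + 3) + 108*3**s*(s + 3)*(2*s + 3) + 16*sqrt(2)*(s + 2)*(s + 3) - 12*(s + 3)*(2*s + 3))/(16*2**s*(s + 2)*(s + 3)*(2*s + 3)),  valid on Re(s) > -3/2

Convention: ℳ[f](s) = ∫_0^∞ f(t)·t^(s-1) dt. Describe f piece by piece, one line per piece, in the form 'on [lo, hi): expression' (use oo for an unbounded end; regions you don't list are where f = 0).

f breaks at 1/2, 3/2 into 3 integrals to sum
∫ 2*t**(3/2)·t^(s-1) over [0, 1/2)
for t in [1/2, 3/2): the term is ∫ 3*t**2·t^(s-1)
segment [3/2, 2) carries 3*t**3/2; integrate it

on [0, 1/2): 2*t**(3/2)
on [1/2, 3/2): 3*t**2
on [3/2, 2): 3*t**3/2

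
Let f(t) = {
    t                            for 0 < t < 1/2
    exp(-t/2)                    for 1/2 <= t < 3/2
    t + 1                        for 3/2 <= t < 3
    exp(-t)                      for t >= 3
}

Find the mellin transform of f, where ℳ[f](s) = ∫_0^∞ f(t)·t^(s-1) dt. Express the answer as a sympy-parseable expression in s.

f breaks at 1/2, 3/2, 3 into 4 integrals to sum
∫ over [0, 1/2) of t·t^(s-1) joins the sum
[1/2, 3/2) adds the kernel integral of exp(-t/2)
segment [3/2, 3) carries (t + 1); integrate it
on [3, ∞) integrate f = exp(-t) against the kernel

(2*2**s*s*(s + 1)*uppergamma(s, 3) - 5*3**s*s - 2*3**s + 2*4**s*s*(s + 1)*uppergamma(s, 1/4) - 2*4**s*s*(s + 1)*uppergamma(s, 3/4) + 8*6**s*s + 2*6**s + s)/(2*2**s*s*(s + 1))
  Re(s) > -1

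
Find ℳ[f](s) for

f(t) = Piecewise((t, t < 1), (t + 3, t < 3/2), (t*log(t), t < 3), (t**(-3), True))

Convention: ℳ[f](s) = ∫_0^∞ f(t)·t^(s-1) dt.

(-162*2**s*s*(s - 3)*(s**2 + 2*s + 1) - 162*2**s*(s - 3)*(s**2 + 2*s + 1) - 81*3**s*s**2*(s - 3)*(s + 1)*log(3) + 81*3**s*s**2*(s - 3)*(s + 1)*log(2) - 81*3**s*s*(s - 3)*(s + 1)*log(3) + 81*3**s*s*(s - 3)*(s + 1)*log(2) + 81*3**s*s*(s - 3)*(s + 1) + 243*3**s*s*(s - 3)*(s**2 + 2*s + 1) + 162*3**s*(s - 3)*(s**2 + 2*s + 1) + 162*6**s*s**2*(s - 3)*(s + 1)*log(3) - 162*6**s*s*(s - 3)*(s + 1) + 162*6**s*s*(s - 3)*(s + 1)*log(3) - 2*6**s*s*(s + 1)*(s**2 + 2*s + 1))/(54*2**s*s*(s - 3)*(s + 1)*(s**2 + 2*s + 1))
  -1 < Re(s) < 3

treat the 4 regions marked off by 1, 3/2, 3 separately and sum
the [0, 1) slice contributes ∫ t·t^(s-1) dt
∫ over [1, 3/2) of (t + 3)·t^(s-1) joins the sum
the [3/2, 3) slice contributes ∫ t*log(t)·t^(s-1) dt
on [3, ∞) integrate f = t**(-3) against the kernel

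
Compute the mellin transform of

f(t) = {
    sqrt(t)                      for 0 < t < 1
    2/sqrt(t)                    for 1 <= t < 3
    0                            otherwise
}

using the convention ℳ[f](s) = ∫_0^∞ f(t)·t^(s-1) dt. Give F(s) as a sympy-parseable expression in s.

the shared t-power comes off first: t**(3/2) on [0, 1); 2*sqrt(t) on [1, 3)
the 2 pieces separated at 1 each add one integral
between 0 and 1 the integrand is sqrt(t)·t^(s-1)
on [1, 3): add ∫ 2/sqrt(t)·t^(s-1) dt

2*(2*3**(s + 1/2)*(2*s + 1) - 6*s - 9)/(3*(2*s - 1)*(2*s + 1))
  Re(s) > -1/2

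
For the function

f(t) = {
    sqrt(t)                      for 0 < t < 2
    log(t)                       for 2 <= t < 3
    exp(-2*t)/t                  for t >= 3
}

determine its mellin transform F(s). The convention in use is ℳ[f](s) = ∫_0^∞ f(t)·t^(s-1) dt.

(-12**s*s**2*log(4) + 2*12**s*sqrt(2)*s**2 - 12**s*s*log(2) + 2*12**s*s + 12**s + 2*18**s*s**2*log(3) - 2*18**s*s + 18**s*s*log(3) - 18**s + 4*3**s*s**3*uppergamma(s - 1, 6) + 2*3**s*s**2*uppergamma(s - 1, 6))/(6**s*s**2*(2*s + 1))
  Re(s) > -1/2

back out the shared t-power: t**(3/2) on [0, 2); t*log(t) on [2, 3); exp(-2*t) on [3, ∞)
slice at 2, 3, transform all 3 pieces, and sum them
piece [0, 2): integrate sqrt(t) against the kernel
segment [2, 3) carries log(t); integrate it
segment 3 to ∞ holds exp(-2*t)/t; add its integral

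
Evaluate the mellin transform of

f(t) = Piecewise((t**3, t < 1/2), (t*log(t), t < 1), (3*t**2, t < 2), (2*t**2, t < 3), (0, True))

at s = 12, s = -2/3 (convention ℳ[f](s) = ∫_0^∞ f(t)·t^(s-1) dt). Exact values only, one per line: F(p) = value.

reversing the shared t-power: t on [0, 1/2); log(t)/t on [1/2, 1); 3 on [1, 2); …
along the cuts 1/2, 1, 2, ℳ[f](s) splits into 4 integrals
[0, 1/2) adds the kernel integral of t**3
on [1/2, 1): add ∫ t*log(t)·t^(s-1) dt
segment 1 to 2 holds 3*t**2; add its integral
between 2 and 3 the integrand is 2*t**2·t^(s-1)

F(12) = log(2)/106496 + 397986667808323/581468160
F(-2/3) = -45/4 + 3*2**(2/3)*log(2)/2 + 3*2**(1/3)/2 + 9*3**(1/3)/2 + 255*2**(2/3)/56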